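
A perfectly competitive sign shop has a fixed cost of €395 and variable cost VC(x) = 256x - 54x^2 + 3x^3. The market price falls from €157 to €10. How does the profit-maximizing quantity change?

Output falls from 11 to 0 (the firm shuts down)

AVC = 256 - 54x + 3x^2, minimized at x = 9 where min AVC = €13. MC = 256 - 108x + 9x^2.
At P = €157 ≥ min AVC, set P = MC on the rising branch: x = 11.
At P = €10 < min AVC = €13, price no longer covers variable cost at any output, so the firm shuts down: x = 0.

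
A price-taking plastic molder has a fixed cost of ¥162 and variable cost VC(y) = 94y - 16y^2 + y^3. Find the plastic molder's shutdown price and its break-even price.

Shutdown price = ¥30; break-even price = ¥49

AVC = 94 - 16y + y^2; minimized at y = 8, giving min AVC = ¥30. That is the shutdown price.
ATC = 162/y + 94 - 16y + y^2. Setting dATC/dy = −162/y^2 − 16 + 2y = 0 gives y = 9 (since 2·9^3 − 16·9^2 = 162).
min ATC = 162/9 + 94 − 16·9 + 9^2 = ¥49. That is the break-even price.
For ¥30 ≤ P < ¥49 the firm produces at a loss; below ¥30 it shuts down.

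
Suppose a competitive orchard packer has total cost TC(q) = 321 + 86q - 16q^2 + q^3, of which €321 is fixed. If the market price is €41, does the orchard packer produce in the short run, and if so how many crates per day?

Strip out fixed cost: VC = 86q - 16q^2 + q^3. Then AVC = 86 - 16q + q^2 and MC = 86 - 32q + 3q^2.
The AVC parabola has its vertex at q = 16/2 = 8, where AVC = 86 - 16·8 + 8^2 = €22.
P = €41 exceeds min AVC = €22, so the firm stays open.
P = MC gives 45 - 32q + 3q^2 = 0, with roots 5/3 and 9. Take the larger (rising MC): q* = 9.
Check: AVC at q = 9 is €23 ≤ P, so revenue covers variable cost.
Profit = P·q − TC = 41·9 − 528 = -€159, a loss, but smaller than the €321 fixed cost the firm would lose by shutting down.

Produce at q = 9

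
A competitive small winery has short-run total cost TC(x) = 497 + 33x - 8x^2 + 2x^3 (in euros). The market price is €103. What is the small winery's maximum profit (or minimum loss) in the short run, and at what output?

Profit = -€197 at x = 5

AVC = 33 - 8x + 2x^2; min AVC = €25 at x = 2. Since P = €103 ≥ min AVC, the firm produces.
MC = 33 - 16x + 6x^2. Setting P = MC and taking the root on the rising branch gives x* = 5.
TR = 103·5 = 515. TC = 497 + 215 = 712. Profit = 515 − 712 = -€197.
By producing, the firm covers all variable cost plus €300 of fixed cost; shutting down would lose the full €497.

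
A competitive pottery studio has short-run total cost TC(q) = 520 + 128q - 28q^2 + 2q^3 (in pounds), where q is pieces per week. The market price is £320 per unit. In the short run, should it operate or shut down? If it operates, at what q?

Produce at q = 12

Strip out fixed cost: VC = 128q - 28q^2 + 2q^3. Then AVC = 128 - 28q + 2q^2 and MC = 128 - 56q + 6q^2.
AVC hits its minimum where MC = AVC, at q = 7, giving min AVC = 128 - 28·7 + 2·7^2 = £30.
Because £320 ≥ £30, revenue can cover variable cost; the firm operates.
P = MC gives -192 - 56q + 6q^2 = 0, with roots -8/3 and 12. Take the larger (rising MC): q* = 12.
Check: AVC at q = 12 is £80 ≤ P, so revenue covers variable cost.
Profit = P·q − TC = 320·12 − 1480 = £2360.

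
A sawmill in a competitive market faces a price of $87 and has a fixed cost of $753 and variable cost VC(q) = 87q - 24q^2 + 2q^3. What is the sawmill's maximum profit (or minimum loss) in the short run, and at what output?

Profit = -$241 at q = 8

AVC = 87 - 24q + 2q^2; min AVC = $15 at q = 6. Since P = $87 ≥ min AVC, the firm produces.
MC = 87 - 48q + 6q^2. Setting P = MC and taking the root on the rising branch gives q* = 8.
TR = 87·8 = 696. TC = 753 + 184 = 937. Profit = 696 − 937 = -$241.
Shutting down would mean losing the fixed cost of $753, so operating at a loss of $241 is better by $512.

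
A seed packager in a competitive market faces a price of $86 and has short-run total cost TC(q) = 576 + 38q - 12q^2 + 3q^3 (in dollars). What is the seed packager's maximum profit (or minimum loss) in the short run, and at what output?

Profit = -$384 at q = 4

AVC = 38 - 12q + 3q^2 has its minimum $26 at q = 2; price $86 clears that bar, so the firm operates.
MC = 38 - 24q + 9q^2. Setting P = MC and taking the root on the rising branch gives q* = 4.
TR = 86·4 = 344. TC = 576 + 152 = 728. Profit = 344 − 728 = -$384.
By producing, the firm covers all variable cost plus $192 of fixed cost; shutting down would lose the full $576.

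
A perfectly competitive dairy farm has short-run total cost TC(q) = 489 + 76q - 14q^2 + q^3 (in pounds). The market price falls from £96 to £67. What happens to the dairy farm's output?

AVC = 76 - 14q + q^2, minimized at q = 7 where min AVC = £27. MC = 76 - 28q + 3q^2.
With P = £96 above the shutdown price, P = MC gives q = 10.
At P = £67 ≥ min AVC, set P = MC: q = 9. The firm stays open but cuts output.

Output falls from 10 to 9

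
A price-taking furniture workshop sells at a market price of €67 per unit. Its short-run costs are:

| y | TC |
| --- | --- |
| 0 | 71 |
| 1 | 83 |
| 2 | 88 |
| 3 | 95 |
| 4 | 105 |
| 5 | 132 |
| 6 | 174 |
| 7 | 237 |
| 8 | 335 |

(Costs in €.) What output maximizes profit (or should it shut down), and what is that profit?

Compute π = P·y − TC at each output: y=0: -71; y=1: -16; y=2: 46; y=3: 106; y=4: 163; y=5: 203; y=6: 228; y=7: 232; y=8: 201.
Profit is maximized at y = 7. AVC there is 166/7 = €23.71 ≤ P, so producing beats shutting down (which would give -€71).

y = 7; profit = €232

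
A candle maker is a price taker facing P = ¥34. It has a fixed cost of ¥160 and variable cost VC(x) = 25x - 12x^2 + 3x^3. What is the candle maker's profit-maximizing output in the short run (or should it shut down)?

Produce at x = 3

Variable cost is VC = 25x - 12x^2 + 3x^3, so AVC = VC/x = 25 - 12x + 3x^2 and MC = dTC/dx = 25 - 24x + 9x^2.
The AVC parabola has its vertex at x = 12/6 = 2, where AVC = 25 - 12·2 + 3·2^2 = ¥13.
Because ¥34 ≥ ¥13, revenue can cover variable cost; the firm operates.
Solving P = MC: -9 - 24x + 9x^2 = 0 ⇒ x = -1/3 or 3. On the upward-sloping branch, x* = 3.
Check: AVC at x = 3 is ¥16 ≤ P, so revenue covers variable cost.
Profit = P·x − TC = 34·3 − 208 = -¥106, a loss, but smaller than the ¥160 fixed cost the firm would lose by shutting down.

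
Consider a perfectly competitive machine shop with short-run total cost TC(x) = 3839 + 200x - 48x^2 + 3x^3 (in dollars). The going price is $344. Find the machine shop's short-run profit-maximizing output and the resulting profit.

AVC = 200 - 48x + 3x^2 has its minimum $8 at x = 8; price $344 clears that bar, so the firm operates.
With MC = 200 - 96x + 9x^2, P = MC on the upward-sloping part at x* = 12.
TR = 344·12 = 4128. TC = 3839 + 672 = 4511. Profit = 4128 − 4511 = -$383.
Shutting down would mean losing the fixed cost of $3839, so operating at a loss of $383 is better by $3456.

Profit = -$383 at x = 12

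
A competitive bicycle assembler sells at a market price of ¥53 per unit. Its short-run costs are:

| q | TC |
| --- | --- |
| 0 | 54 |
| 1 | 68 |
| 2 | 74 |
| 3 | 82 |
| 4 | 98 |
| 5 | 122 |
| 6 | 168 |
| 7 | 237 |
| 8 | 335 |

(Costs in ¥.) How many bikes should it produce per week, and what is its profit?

Tabulate TR − TC: q=0: -54; q=1: -15; q=2: 32; q=3: 77; q=4: 114; q=5: 143; q=6: 150; q=7: 134; q=8: 89.
Profit is maximized at q = 6. AVC there is 114/6 = ¥19 ≤ P, so producing beats shutting down (which would give -¥54).

q = 6; profit = ¥150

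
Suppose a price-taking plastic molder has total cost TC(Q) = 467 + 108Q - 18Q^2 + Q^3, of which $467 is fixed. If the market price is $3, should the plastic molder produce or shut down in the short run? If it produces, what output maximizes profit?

Variable cost is VC = 108Q - 18Q^2 + Q^3, so AVC = VC/Q = 108 - 18Q + Q^2 and MC = dTC/dQ = 108 - 36Q + 3Q^2.
AVC is minimized where dAVC/dQ = -18 + 2Q = 0, at Q = 9; min AVC = 108 - 18·9 + 9^2 = $27.
P = $3 lies below min AVC = $27; no output level covers variable cost.
Best response: produce nothing and absorb the $467 fixed cost.

Shut down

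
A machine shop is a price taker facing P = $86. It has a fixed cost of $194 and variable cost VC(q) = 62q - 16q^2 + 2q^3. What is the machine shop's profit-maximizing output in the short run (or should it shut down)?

From TC, MC = TC'(q) = 62 - 32q + 6q^2 and AVC = VC/q = 62 - 16q + 2q^2.
AVC hits its minimum where MC = AVC, at q = 4, giving min AVC = 62 - 16·4 + 2·4^2 = $30.
Because $86 ≥ $30, revenue can cover variable cost; the firm operates.
Solving P = MC: -24 - 32q + 6q^2 = 0 ⇒ q = -2/3 or 6. On the upward-sloping branch, q* = 6.
Check: AVC at q = 6 is $38 ≤ P, so revenue covers variable cost.
Profit = P·q − TC = 86·6 − 422 = $94.

Produce at q = 6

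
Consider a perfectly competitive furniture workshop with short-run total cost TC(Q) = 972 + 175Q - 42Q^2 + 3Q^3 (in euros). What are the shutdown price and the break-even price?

Shutdown price = €28; break-even price = €148

Shutdown price = min AVC. AVC = 175 - 42Q + 3Q^2, with vertex at Q = 7 and minimum €28.
ATC = 972/Q + 175 - 42Q + 3Q^2. Setting dATC/dQ = −972/Q^2 − 42 + 6Q = 0 gives Q = 9 (since 6·9^3 − 42·9^2 = 972).
min ATC = 972/9 + 175 − 42·9 + 3·9^2 = €148. That is the break-even price.
For €28 ≤ P < €148 the firm produces at a loss; below €28 it shuts down.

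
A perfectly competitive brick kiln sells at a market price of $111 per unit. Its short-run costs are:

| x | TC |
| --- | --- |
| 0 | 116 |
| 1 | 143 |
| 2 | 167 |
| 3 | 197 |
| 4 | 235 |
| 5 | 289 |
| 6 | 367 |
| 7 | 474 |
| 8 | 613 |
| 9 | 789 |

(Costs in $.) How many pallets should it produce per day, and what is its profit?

Tabulate TR − TC: x=0: -116; x=1: -32; x=2: 55; x=3: 136; x=4: 209; x=5: 266; x=6: 299; x=7: 303; x=8: 275; x=9: 210.
Profit is maximized at x = 7. AVC there is 358/7 = $51.14 ≤ P, so producing beats shutting down (which would give -$116).

x = 7; profit = $303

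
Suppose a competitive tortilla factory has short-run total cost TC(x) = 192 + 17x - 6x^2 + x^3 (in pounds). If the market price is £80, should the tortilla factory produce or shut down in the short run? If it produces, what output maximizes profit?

Variable cost is VC = 17x - 6x^2 + x^3, so AVC = VC/x = 17 - 6x + x^2 and MC = dTC/dx = 17 - 12x + 3x^2.
AVC is minimized where dAVC/dx = -6 + 2x = 0, at x = 3; min AVC = 17 - 6·3 + 3^2 = £8.
Since P = £80 ≥ min AVC = £8, price covers variable cost and the firm should produce.
Set P = MC: 80 = 17 - 12x + 3x^2 → -63 - 12x + 3x^2 = 0. The roots are x = -3 and x = 7; the profit-maximizing output is on the rising part of MC, so x* = 7.
Check: AVC at x = 7 is £24 ≤ P, so revenue covers variable cost.
Profit = P·x − TC = 80·7 − 360 = £200.

Produce at x = 7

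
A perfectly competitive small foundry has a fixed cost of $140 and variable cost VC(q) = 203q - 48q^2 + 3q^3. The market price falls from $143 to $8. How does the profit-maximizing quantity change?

Output falls from 10 to 0 (the firm shuts down)

AVC = 203 - 48q + 3q^2, minimized at q = 8 where min AVC = $11. MC = 203 - 96q + 9q^2.
With P = $143 above the shutdown price, P = MC gives q = 10.
At P = $8 < min AVC = $11, price no longer covers variable cost at any output, so the firm shuts down: q = 0.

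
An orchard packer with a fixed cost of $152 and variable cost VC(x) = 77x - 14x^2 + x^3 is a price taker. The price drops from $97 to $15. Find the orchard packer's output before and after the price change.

Output falls from 10 to 0 (the firm shuts down)

MC = 77 - 28x + 3x^2; the shutdown threshold is min AVC = $28 (at x = 7).
At P = $97 ≥ min AVC, set P = MC on the rising branch: x = 10.
At P = $15 < min AVC = $28, price no longer covers variable cost at any output, so the firm shuts down: x = 0.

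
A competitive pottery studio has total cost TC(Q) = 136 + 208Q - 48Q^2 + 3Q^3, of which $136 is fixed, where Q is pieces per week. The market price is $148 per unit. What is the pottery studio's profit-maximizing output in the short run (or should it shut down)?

Strip out fixed cost: VC = 208Q - 48Q^2 + 3Q^3. Then AVC = 208 - 48Q + 3Q^2 and MC = 208 - 96Q + 9Q^2.
AVC is minimized where dAVC/dQ = -48 + 6Q = 0, at Q = 8; min AVC = 208 - 48·8 + 3·8^2 = $16.
Since P = $148 ≥ min AVC = $16, price covers variable cost and the firm should produce.
P = MC gives 60 - 96Q + 9Q^2 = 0, with roots 2/3 and 10. Take the larger (rising MC): Q* = 10.
Check: AVC at Q = 10 is $28 ≤ P, so revenue covers variable cost.
Profit = P·Q − TC = 148·10 − 416 = $1064.

Produce at Q = 10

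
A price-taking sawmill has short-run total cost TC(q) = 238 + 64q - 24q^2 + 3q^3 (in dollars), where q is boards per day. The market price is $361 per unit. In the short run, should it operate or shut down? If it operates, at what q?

Strip out fixed cost: VC = 64q - 24q^2 + 3q^3. Then AVC = 64 - 24q + 3q^2 and MC = 64 - 48q + 9q^2.
AVC is minimized where dAVC/dq = -24 + 6q = 0, at q = 4; min AVC = 64 - 24·4 + 3·4^2 = $16.
Since P = $361 ≥ min AVC = $16, price covers variable cost and the firm should produce.
P = MC gives -297 - 48q + 9q^2 = 0, with roots -11/3 and 9. Take the larger (rising MC): q* = 9.
Check: AVC at q = 9 is $91 ≤ P, so revenue covers variable cost.
Profit = P·q − TC = 361·9 − 1057 = $2192.

Produce at q = 9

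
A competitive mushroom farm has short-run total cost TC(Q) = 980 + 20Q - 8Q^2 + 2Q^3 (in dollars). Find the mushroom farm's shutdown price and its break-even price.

Shutdown price = min AVC. AVC = 20 - 8Q + 2Q^2, with vertex at Q = 2 and minimum $12.
ATC = 980/Q + 20 - 8Q + 2Q^2. Setting dATC/dQ = −980/Q^2 − 8 + 4Q = 0 gives Q = 7 (since 4·7^3 − 8·7^2 = 980).
min ATC = 980/7 + 20 − 8·7 + 2·7^2 = $202. That is the break-even price.
Between these two prices the firm operates at a loss; above $202 it earns a profit.

Shutdown price = $12; break-even price = $202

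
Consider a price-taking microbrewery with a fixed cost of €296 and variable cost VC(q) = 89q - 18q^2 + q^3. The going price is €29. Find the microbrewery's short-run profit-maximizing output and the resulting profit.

Profit = -€96 at q = 10

AVC = 89 - 18q + q^2 has its minimum €8 at q = 9; price €29 clears that bar, so the firm operates.
With MC = 89 - 36q + 3q^2, P = MC on the upward-sloping part at q* = 10.
TR = 29·10 = 290. TC = 296 + 90 = 386. Profit = 290 − 386 = -€96.
Shutting down would mean losing the fixed cost of €296, so operating at a loss of €96 is better by €200.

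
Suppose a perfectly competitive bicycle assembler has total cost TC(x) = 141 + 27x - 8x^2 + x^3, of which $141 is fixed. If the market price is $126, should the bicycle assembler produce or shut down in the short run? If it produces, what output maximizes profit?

Strip out fixed cost: VC = 27x - 8x^2 + x^3. Then AVC = 27 - 8x + x^2 and MC = 27 - 16x + 3x^2.
AVC hits its minimum where MC = AVC, at x = 4, giving min AVC = 27 - 8·4 + 4^2 = $11.
P = $126 exceeds min AVC = $11, so the firm stays open.
Solving P = MC: -99 - 16x + 3x^2 = 0 ⇒ x = -11/3 or 9. On the upward-sloping branch, x* = 9.
Check: AVC at x = 9 is $36 ≤ P, so revenue covers variable cost.
Profit = P·x − TC = 126·9 − 465 = $669.

Produce at x = 9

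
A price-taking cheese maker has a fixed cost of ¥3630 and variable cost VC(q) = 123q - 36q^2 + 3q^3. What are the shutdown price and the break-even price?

AVC = 123 - 36q + 3q^2; minimized at q = 6, giving min AVC = ¥15. That is the shutdown price.
ATC = 3630/q + 123 - 36q + 3q^2. Setting dATC/dq = −3630/q^2 − 36 + 6q = 0 gives q = 11 (since 6·11^3 − 36·11^2 = 3630).
min ATC = 3630/11 + 123 − 36·11 + 3·11^2 = ¥420. That is the break-even price.
For ¥15 ≤ P < ¥420 the firm produces at a loss; below ¥15 it shuts down.

Shutdown price = ¥15; break-even price = ¥420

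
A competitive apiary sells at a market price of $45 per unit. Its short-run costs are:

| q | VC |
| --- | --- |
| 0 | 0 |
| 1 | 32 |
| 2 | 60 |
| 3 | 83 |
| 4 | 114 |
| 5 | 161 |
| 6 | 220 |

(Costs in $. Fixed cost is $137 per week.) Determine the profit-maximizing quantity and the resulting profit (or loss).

Profit at each row (π = 45q − TC): q=0: -137; q=1: -124; q=2: -107; q=3: -85; q=4: -71; q=5: -73; q=6: -87.
Profit is maximized at q = 4. AVC there is 114/4 = $28.50 ≤ P, so producing beats shutting down (which would give -$137).

q = 4; profit = -$71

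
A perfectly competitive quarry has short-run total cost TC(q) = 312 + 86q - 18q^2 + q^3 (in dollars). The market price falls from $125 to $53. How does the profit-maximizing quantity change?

Output falls from 13 to 11

MC = 86 - 36q + 3q^2; the shutdown threshold is min AVC = $5 (at q = 9).
With P = $125 above the shutdown price, P = MC gives q = 13.
At P = $53 ≥ min AVC, set P = MC: q = 11. The firm stays open but cuts output.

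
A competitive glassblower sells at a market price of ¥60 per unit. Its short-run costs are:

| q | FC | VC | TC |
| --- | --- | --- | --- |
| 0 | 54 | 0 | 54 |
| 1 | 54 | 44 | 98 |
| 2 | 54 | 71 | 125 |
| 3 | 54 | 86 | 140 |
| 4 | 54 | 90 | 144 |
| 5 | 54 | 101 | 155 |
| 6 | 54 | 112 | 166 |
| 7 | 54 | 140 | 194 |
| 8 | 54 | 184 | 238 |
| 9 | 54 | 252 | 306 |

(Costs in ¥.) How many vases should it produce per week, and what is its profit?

q = 8; profit = ¥242

Tabulate TR − TC: q=0: -54; q=1: -38; q=2: -5; q=3: 40; q=4: 96; q=5: 145; q=6: 194; q=7: 226; q=8: 242; q=9: 234.
Profit is maximized at q = 8. AVC there is 184/8 = ¥23 ≤ P, so producing beats shutting down (which would give -¥54).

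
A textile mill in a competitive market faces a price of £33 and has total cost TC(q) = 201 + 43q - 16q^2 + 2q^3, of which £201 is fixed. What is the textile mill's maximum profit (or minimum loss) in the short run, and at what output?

Profit = -£101 at q = 5

AVC = 43 - 16q + 2q^2 has its minimum £11 at q = 4; price £33 clears that bar, so the firm operates.
With MC = 43 - 32q + 6q^2, P = MC on the upward-sloping part at q* = 5.
TR = 33·5 = 165. TC = 201 + 65 = 266. Profit = 165 − 266 = -£101.
That loss of £101 beats the £201 the firm would lose by shutting down; producing recovers £100 of fixed cost.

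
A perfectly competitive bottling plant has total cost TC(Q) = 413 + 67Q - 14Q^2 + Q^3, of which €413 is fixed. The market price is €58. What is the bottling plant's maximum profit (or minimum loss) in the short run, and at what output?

AVC = 67 - 14Q + Q^2; min AVC = €18 at Q = 7. Since P = €58 ≥ min AVC, the firm produces.
With MC = 67 - 28Q + 3Q^2, P = MC on the upward-sloping part at Q* = 9.
TR = 58·9 = 522. TC = 413 + 198 = 611. Profit = 522 − 611 = -€89.
Shutting down would mean losing the fixed cost of €413, so operating at a loss of €89 is better by €324.

Profit = -€89 at Q = 9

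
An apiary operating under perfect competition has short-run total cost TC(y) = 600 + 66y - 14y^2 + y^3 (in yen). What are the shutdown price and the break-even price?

Shutdown price = min AVC. AVC = 66 - 14y + y^2, with vertex at y = 7 and minimum ¥17.
ATC = 600/y + 66 - 14y + y^2. Setting dATC/dy = −600/y^2 − 14 + 2y = 0 gives y = 10 (since 2·10^3 − 14·10^2 = 600).
min ATC = 600/10 + 66 − 14·10 + 10^2 = ¥86. That is the break-even price.
For ¥17 ≤ P < ¥86 the firm produces at a loss; below ¥17 it shuts down.

Shutdown price = ¥17; break-even price = ¥86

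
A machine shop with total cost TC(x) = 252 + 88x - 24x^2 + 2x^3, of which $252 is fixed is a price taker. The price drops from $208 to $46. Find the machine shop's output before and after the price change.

Output falls from 10 to 7

AVC = 88 - 24x + 2x^2, minimized at x = 6 where min AVC = $16. MC = 88 - 48x + 6x^2.
At P = $208 ≥ min AVC, set P = MC on the rising branch: x = 10.
At P = $46 ≥ min AVC, set P = MC: x = 7. The firm stays open but cuts output.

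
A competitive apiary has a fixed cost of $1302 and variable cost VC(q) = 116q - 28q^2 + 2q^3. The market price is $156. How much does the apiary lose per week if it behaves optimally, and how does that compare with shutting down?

Profit = -$102 at q = 10

AVC = 116 - 28q + 2q^2 has its minimum $18 at q = 7; price $156 clears that bar, so the firm operates.
MC = 116 - 56q + 6q^2. Setting P = MC and taking the root on the rising branch gives q* = 10.
TR = 156·10 = 1560. TC = 1302 + 360 = 1662. Profit = 1560 − 1662 = -$102.
By producing, the firm covers all variable cost plus $1200 of fixed cost; shutting down would lose the full $1302.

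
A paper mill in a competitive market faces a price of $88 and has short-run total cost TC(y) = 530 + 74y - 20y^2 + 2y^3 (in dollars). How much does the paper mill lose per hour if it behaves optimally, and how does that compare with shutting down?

Profit = -$138 at y = 7

AVC = 74 - 20y + 2y^2 has its minimum $24 at y = 5; price $88 clears that bar, so the firm operates.
With MC = 74 - 40y + 6y^2, P = MC on the upward-sloping part at y* = 7.
TR = 88·7 = 616. TC = 530 + 224 = 754. Profit = 616 − 754 = -$138.
By producing, the firm covers all variable cost plus $392 of fixed cost; shutting down would lose the full $530.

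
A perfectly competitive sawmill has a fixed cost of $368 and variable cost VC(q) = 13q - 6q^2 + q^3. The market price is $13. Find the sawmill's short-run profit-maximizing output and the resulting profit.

Profit = -$336 at q = 4

AVC = 13 - 6q + q^2 has its minimum $4 at q = 3; price $13 clears that bar, so the firm operates.
MC = 13 - 12q + 3q^2. Setting P = MC and taking the root on the rising branch gives q* = 4.
TR = 13·4 = 52. TC = 368 + 20 = 388. Profit = 52 − 388 = -$336.
By producing, the firm covers all variable cost plus $32 of fixed cost; shutting down would lose the full $368.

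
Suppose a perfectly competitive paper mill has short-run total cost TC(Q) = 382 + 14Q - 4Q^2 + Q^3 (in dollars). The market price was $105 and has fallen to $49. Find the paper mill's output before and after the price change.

MC = 14 - 8Q + 3Q^2; the shutdown threshold is min AVC = $10 (at Q = 2).
With P = $105 above the shutdown price, P = MC gives Q = 7.
At P = $49 ≥ min AVC, set P = MC: Q = 5. The firm stays open but cuts output.

Output falls from 7 to 5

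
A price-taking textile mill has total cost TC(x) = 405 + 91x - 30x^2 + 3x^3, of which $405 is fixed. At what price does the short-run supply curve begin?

The shutdown price is the minimum of AVC. VC = 91x - 30x^2 + 3x^3, so AVC = 91 - 30x + 3x^2.
dAVC/dx = -30 + 6x = 0 gives x = 5. min AVC = 91 - 30·5 + 3·5^2 = 16.
So the shutdown price is $16.

$16 per unit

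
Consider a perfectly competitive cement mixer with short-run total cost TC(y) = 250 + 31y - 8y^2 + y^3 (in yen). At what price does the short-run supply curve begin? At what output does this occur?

Short-run supply begins at min AVC. From VC = 31y - 8y^2 + y^3, AVC = 31 - 8y + y^2.
At the minimum of AVC, MC = AVC. MC = 31 - 16y + 3y^2; setting MC = AVC gives 2y^2 - 8y = 0, so y = 4. min AVC = 15.
For P < ¥15 the firm produces nothing.

¥15 per unit, at y = 4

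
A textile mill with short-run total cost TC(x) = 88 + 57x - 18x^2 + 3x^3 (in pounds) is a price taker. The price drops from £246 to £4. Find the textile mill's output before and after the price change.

AVC = 57 - 18x + 3x^2, minimized at x = 3 where min AVC = £30. MC = 57 - 36x + 9x^2.
With P = £246 above the shutdown price, P = MC gives x = 7.
At P = £4 < min AVC = £30, price no longer covers variable cost at any output, so the firm shuts down: x = 0.

Output falls from 7 to 0 (the firm shuts down)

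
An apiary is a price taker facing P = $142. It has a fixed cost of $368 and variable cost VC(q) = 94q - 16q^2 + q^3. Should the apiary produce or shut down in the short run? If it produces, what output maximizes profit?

Strip out fixed cost: VC = 94q - 16q^2 + q^3. Then AVC = 94 - 16q + q^2 and MC = 94 - 32q + 3q^2.
The AVC parabola has its vertex at q = 16/2 = 8, where AVC = 94 - 16·8 + 8^2 = $30.
Because $142 ≥ $30, revenue can cover variable cost; the firm operates.
P = MC gives -48 - 32q + 3q^2 = 0, with roots -4/3 and 12. Take the larger (rising MC): q* = 12.
Check: AVC at q = 12 is $46 ≤ P, so revenue covers variable cost.
Profit = P·q − TC = 142·12 − 920 = $784.

Produce at q = 12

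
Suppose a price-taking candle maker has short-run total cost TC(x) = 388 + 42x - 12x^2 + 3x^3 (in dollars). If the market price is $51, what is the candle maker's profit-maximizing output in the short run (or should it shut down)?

Strip out fixed cost: VC = 42x - 12x^2 + 3x^3. Then AVC = 42 - 12x + 3x^2 and MC = 42 - 24x + 9x^2.
AVC is minimized where dAVC/dx = -12 + 6x = 0, at x = 2; min AVC = 42 - 12·2 + 3·2^2 = $30.
P = $51 exceeds min AVC = $30, so the firm stays open.
P = MC gives -9 - 24x + 9x^2 = 0, with roots -1/3 and 3. Take the larger (rising MC): x* = 3.
Check: AVC at x = 3 is $33 ≤ P, so revenue covers variable cost.
Profit = P·x − TC = 51·3 − 487 = -$334, a loss, but smaller than the $388 fixed cost the firm would lose by shutting down.

Produce at x = 3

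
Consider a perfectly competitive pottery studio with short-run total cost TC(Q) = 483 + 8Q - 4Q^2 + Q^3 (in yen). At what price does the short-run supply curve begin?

¥4 per unit

The shutdown price is the minimum of AVC. VC = 8Q - 4Q^2 + Q^3, so AVC = 8 - 4Q + Q^2.
dAVC/dQ = -4 + 2Q = 0 gives Q = 2. min AVC = 8 - 4·2 + 2^2 = 4.
The firm shuts down for any P below ¥4.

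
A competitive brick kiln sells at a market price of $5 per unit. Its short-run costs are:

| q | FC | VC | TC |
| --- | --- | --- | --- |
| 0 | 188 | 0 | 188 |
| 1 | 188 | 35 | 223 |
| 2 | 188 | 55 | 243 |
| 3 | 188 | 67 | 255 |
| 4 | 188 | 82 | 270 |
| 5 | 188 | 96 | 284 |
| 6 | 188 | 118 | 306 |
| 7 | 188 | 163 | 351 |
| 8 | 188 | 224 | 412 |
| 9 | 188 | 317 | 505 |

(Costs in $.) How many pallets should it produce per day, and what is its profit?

Tabulate TR − TC: q=0: -188; q=1: -218; q=2: -233; q=3: -240; q=4: -250; q=5: -259; q=6: -276; q=7: -316; q=8: -372; q=9: -460.
Profit is highest at q = 0. Equivalently, the lowest AVC in the table is 96/5 ≈ $19.20 at q = 5, and P = $5 falls below it — price never covers variable cost, so the firm shuts down and loses only its fixed cost.

q = 0 (shut down); profit = -$188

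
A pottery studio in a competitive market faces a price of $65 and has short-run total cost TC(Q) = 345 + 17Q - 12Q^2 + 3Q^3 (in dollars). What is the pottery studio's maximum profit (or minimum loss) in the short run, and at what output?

AVC = 17 - 12Q + 3Q^2 has its minimum $5 at Q = 2; price $65 clears that bar, so the firm operates.
MC = 17 - 24Q + 9Q^2. Setting P = MC and taking the root on the rising branch gives Q* = 4.
TR = 65·4 = 260. TC = 345 + 68 = 413. Profit = 260 − 413 = -$153.
By producing, the firm covers all variable cost plus $192 of fixed cost; shutting down would lose the full $345.

Profit = -$153 at Q = 4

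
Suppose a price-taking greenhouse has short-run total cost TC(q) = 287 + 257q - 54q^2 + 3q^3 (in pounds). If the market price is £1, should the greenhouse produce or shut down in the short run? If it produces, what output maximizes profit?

Variable cost is VC = 257q - 54q^2 + 3q^3, so AVC = VC/q = 257 - 54q + 3q^2 and MC = dTC/dq = 257 - 108q + 9q^2.
The AVC parabola has its vertex at q = 54/6 = 9, where AVC = 257 - 54·9 + 3·9^2 = £14.
Since P = £1 < min AVC = £14, price fails to cover variable cost at any output.
Best response: produce nothing and absorb the £287 fixed cost.

Shut down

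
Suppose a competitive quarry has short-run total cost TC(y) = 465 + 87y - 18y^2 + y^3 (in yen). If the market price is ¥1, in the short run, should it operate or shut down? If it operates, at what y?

From TC, MC = TC'(y) = 87 - 36y + 3y^2 and AVC = VC/y = 87 - 18y + y^2.
AVC hits its minimum where MC = AVC, at y = 9, giving min AVC = 87 - 18·9 + 9^2 = ¥6.
P = ¥1 lies below min AVC = ¥6; no output level covers variable cost.
Shutting down limits the loss to fixed cost, ¥465.

Shut down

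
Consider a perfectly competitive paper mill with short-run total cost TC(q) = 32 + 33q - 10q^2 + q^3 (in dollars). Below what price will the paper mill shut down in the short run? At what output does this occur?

$8 per unit, at q = 5

The shutdown price is the minimum of AVC. VC = 33q - 10q^2 + q^3, so AVC = 33 - 10q + q^2.
dAVC/dq = -10 + 2q = 0 gives q = 5. min AVC = 33 - 10·5 + 5^2 = 8.
The firm shuts down for any P below $8.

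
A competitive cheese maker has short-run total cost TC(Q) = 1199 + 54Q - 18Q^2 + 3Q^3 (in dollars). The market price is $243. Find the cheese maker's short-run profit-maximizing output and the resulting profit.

AVC = 54 - 18Q + 3Q^2; min AVC = $27 at Q = 3. Since P = $243 ≥ min AVC, the firm produces.
With MC = 54 - 36Q + 9Q^2, P = MC on the upward-sloping part at Q* = 7.
TR = 243·7 = 1701. TC = 1199 + 525 = 1724. Profit = 1701 − 1724 = -$23.
Shutting down would mean losing the fixed cost of $1199, so operating at a loss of $23 is better by $1176.

Profit = -$23 at Q = 7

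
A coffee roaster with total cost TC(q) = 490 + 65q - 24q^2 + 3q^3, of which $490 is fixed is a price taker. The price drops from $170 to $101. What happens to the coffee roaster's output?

Output falls from 7 to 6

MC = 65 - 48q + 9q^2; the shutdown threshold is min AVC = $17 (at q = 4).
At P = $170 ≥ min AVC, set P = MC on the rising branch: q = 7.
At P = $101 ≥ min AVC, set P = MC: q = 6. The firm stays open but cuts output.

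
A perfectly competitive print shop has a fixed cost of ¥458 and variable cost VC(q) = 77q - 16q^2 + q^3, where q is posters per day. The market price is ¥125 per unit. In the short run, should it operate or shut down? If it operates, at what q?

Strip out fixed cost: VC = 77q - 16q^2 + q^3. Then AVC = 77 - 16q + q^2 and MC = 77 - 32q + 3q^2.
The AVC parabola has its vertex at q = 16/2 = 8, where AVC = 77 - 16·8 + 8^2 = ¥13.
Because ¥125 ≥ ¥13, revenue can cover variable cost; the firm operates.
Set P = MC: 125 = 77 - 32q + 3q^2 → -48 - 32q + 3q^2 = 0. The roots are q = -4/3 and q = 12; the profit-maximizing output is on the rising part of MC, so q* = 12.
Check: AVC at q = 12 is ¥29 ≤ P, so revenue covers variable cost.
Profit = P·q − TC = 125·12 − 806 = ¥694.

Produce at q = 12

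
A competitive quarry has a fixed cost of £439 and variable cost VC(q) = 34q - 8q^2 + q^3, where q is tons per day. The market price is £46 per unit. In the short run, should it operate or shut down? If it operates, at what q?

From TC, MC = TC'(q) = 34 - 16q + 3q^2 and AVC = VC/q = 34 - 8q + q^2.
AVC is minimized where dAVC/dq = -8 + 2q = 0, at q = 4; min AVC = 34 - 8·4 + 4^2 = £18.
Because £46 ≥ £18, revenue can cover variable cost; the firm operates.
Set P = MC: 46 = 34 - 16q + 3q^2 → -12 - 16q + 3q^2 = 0. The roots are q = -2/3 and q = 6; the profit-maximizing output is on the rising part of MC, so q* = 6.
Check: AVC at q = 6 is £22 ≤ P, so revenue covers variable cost.
Profit = P·q − TC = 46·6 − 571 = -£295, a loss, but smaller than the £439 fixed cost the firm would lose by shutting down.

Produce at q = 6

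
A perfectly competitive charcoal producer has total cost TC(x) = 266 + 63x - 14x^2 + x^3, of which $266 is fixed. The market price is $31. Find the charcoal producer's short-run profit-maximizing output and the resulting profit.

AVC = 63 - 14x + x^2 has its minimum $14 at x = 7; price $31 clears that bar, so the firm operates.
With MC = 63 - 28x + 3x^2, P = MC on the upward-sloping part at x* = 8.
TR = 31·8 = 248. TC = 266 + 120 = 386. Profit = 248 − 386 = -$138.
Shutting down would mean losing the fixed cost of $266, so operating at a loss of $138 is better by $128.

Profit = -$138 at x = 8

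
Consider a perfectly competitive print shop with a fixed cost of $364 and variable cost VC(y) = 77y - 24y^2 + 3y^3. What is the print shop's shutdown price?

The shutdown price is the minimum of AVC. VC = 77y - 24y^2 + 3y^3, so AVC = 77 - 24y + 3y^2.
At the minimum of AVC, MC = AVC. MC = 77 - 48y + 9y^2; setting MC = AVC gives 6y^2 - 24y = 0, so y = 4. min AVC = 29.
The firm shuts down for any P below $29.

$29 per unit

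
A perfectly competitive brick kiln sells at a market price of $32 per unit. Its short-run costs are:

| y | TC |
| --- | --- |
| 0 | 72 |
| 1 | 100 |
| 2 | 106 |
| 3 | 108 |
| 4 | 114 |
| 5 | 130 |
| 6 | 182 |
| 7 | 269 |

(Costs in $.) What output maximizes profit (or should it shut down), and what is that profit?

Compute π = P·y − TC at each output: y=0: -72; y=1: -68; y=2: -42; y=3: -12; y=4: 14; y=5: 30; y=6: 10; y=7: -45.
Profit is maximized at y = 5. AVC there is 58/5 = $11.60 ≤ P, so producing beats shutting down (which would give -$72).

y = 5; profit = $30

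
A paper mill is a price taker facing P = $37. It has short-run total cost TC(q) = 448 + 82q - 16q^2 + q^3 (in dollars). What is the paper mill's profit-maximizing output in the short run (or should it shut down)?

Produce at q = 9

Variable cost is VC = 82q - 16q^2 + q^3, so AVC = VC/q = 82 - 16q + q^2 and MC = dTC/dq = 82 - 32q + 3q^2.
The AVC parabola has its vertex at q = 16/2 = 8, where AVC = 82 - 16·8 + 8^2 = $18.
Since P = $37 ≥ min AVC = $18, price covers variable cost and the firm should produce.
Set P = MC: 37 = 82 - 32q + 3q^2 → 45 - 32q + 3q^2 = 0. The roots are q = 5/3 and q = 9; the profit-maximizing output is on the rising part of MC, so q* = 9.
Check: AVC at q = 9 is $19 ≤ P, so revenue covers variable cost.
Profit = P·q − TC = 37·9 − 619 = -$286, a loss, but smaller than the $448 fixed cost the firm would lose by shutting down.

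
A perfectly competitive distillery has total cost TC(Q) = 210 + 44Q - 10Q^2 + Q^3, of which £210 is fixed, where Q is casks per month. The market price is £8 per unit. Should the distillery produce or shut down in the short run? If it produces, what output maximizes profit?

Variable cost is VC = 44Q - 10Q^2 + Q^3, so AVC = VC/Q = 44 - 10Q + Q^2 and MC = dTC/dQ = 44 - 20Q + 3Q^2.
The AVC parabola has its vertex at Q = 10/2 = 5, where AVC = 44 - 10·5 + 5^2 = £19.
With P < min AVC (£8 < £19), every unit sold adds to the loss.
Best response: produce nothing and absorb the £210 fixed cost.

Shut down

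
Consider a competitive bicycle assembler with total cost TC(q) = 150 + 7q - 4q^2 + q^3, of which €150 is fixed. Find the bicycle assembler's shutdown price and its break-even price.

AVC = 7 - 4q + q^2; minimized at q = 2, giving min AVC = €3. That is the shutdown price.
ATC = 150/q + 7 - 4q + q^2. Setting dATC/dq = −150/q^2 − 4 + 2q = 0 gives q = 5 (since 2·5^3 − 4·5^2 = 150).
min ATC = 150/5 + 7 − 4·5 + 5^2 = €42. That is the break-even price.
For €3 ≤ P < €42 the firm produces at a loss; below €3 it shuts down.

Shutdown price = €3; break-even price = €42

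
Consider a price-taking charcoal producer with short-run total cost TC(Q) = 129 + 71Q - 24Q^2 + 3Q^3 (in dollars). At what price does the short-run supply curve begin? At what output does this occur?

The shutdown price is the minimum of AVC. VC = 71Q - 24Q^2 + 3Q^3, so AVC = 71 - 24Q + 3Q^2.
dAVC/dQ = -24 + 6Q = 0 gives Q = 4. min AVC = 71 - 24·4 + 3·4^2 = 23.
For P < $23 the firm produces nothing.

$23 per unit, at Q = 4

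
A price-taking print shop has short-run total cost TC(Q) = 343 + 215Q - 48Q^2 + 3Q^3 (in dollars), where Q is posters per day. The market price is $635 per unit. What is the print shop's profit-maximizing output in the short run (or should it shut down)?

Produce at Q = 14

Strip out fixed cost: VC = 215Q - 48Q^2 + 3Q^3. Then AVC = 215 - 48Q + 3Q^2 and MC = 215 - 96Q + 9Q^2.
The AVC parabola has its vertex at Q = 48/6 = 8, where AVC = 215 - 48·8 + 3·8^2 = $23.
Since P = $635 ≥ min AVC = $23, price covers variable cost and the firm should produce.
Set P = MC: 635 = 215 - 96Q + 9Q^2 → -420 - 96Q + 9Q^2 = 0. The roots are Q = -10/3 and Q = 14; the profit-maximizing output is on the rising part of MC, so Q* = 14.
Check: AVC at Q = 14 is $131 ≤ P, so revenue covers variable cost.
Profit = P·Q − TC = 635·14 − 2177 = $6713.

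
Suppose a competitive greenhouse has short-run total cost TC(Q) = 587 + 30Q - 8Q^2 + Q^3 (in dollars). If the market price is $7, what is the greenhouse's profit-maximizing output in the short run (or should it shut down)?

Shut down

Strip out fixed cost: VC = 30Q - 8Q^2 + Q^3. Then AVC = 30 - 8Q + Q^2 and MC = 30 - 16Q + 3Q^2.
AVC is minimized where dAVC/dQ = -8 + 2Q = 0, at Q = 4; min AVC = 30 - 8·4 + 4^2 = $14.
Since P = $7 < min AVC = $14, price fails to cover variable cost at any output.
Shutting down limits the loss to fixed cost, $587.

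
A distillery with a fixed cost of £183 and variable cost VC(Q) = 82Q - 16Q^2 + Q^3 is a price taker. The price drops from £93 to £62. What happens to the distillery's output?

Output falls from 11 to 10

AVC = 82 - 16Q + Q^2, minimized at Q = 8 where min AVC = £18. MC = 82 - 32Q + 3Q^2.
At P = £93 ≥ min AVC, set P = MC on the rising branch: Q = 11.
At P = £62 ≥ min AVC, set P = MC: Q = 10. The firm stays open but cuts output.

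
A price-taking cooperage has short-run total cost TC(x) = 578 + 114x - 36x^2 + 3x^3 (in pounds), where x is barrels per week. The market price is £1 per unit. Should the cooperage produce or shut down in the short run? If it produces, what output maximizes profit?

Shut down

From TC, MC = TC'(x) = 114 - 72x + 9x^2 and AVC = VC/x = 114 - 36x + 3x^2.
The AVC parabola has its vertex at x = 36/6 = 6, where AVC = 114 - 36·6 + 3·6^2 = £6.
With P < min AVC (£1 < £6), every unit sold adds to the loss.
The firm minimizes its loss by shutting down and losing only its fixed cost of £578.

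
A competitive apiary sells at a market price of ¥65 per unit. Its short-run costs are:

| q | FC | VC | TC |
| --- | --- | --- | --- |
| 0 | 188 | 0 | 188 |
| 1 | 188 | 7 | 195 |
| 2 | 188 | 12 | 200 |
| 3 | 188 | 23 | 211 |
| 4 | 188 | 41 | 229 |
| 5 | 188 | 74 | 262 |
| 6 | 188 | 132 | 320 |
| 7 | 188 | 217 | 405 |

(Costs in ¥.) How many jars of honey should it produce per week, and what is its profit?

Compute π = P·q − TC at each output: q=0: -188; q=1: -130; q=2: -70; q=3: -16; q=4: 31; q=5: 63; q=6: 70; q=7: 50.
Profit is maximized at q = 6. AVC there is 132/6 = ¥22 ≤ P, so producing beats shutting down (which would give -¥188).

q = 6; profit = ¥70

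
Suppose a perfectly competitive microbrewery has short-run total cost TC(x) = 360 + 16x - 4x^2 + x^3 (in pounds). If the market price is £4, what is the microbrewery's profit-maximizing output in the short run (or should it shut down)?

Variable cost is VC = 16x - 4x^2 + x^3, so AVC = VC/x = 16 - 4x + x^2 and MC = dTC/dx = 16 - 8x + 3x^2.
AVC is minimized where dAVC/dx = -4 + 2x = 0, at x = 2; min AVC = 16 - 4·2 + 2^2 = £12.
With P < min AVC (£4 < £12), every unit sold adds to the loss.
Shutting down limits the loss to fixed cost, £360.

Shut down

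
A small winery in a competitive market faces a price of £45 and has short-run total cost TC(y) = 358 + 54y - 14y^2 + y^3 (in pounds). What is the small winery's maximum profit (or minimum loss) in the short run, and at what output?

AVC = 54 - 14y + y^2 has its minimum £5 at y = 7; price £45 clears that bar, so the firm operates.
MC = 54 - 28y + 3y^2. Setting P = MC and taking the root on the rising branch gives y* = 9.
TR = 45·9 = 405. TC = 358 + 81 = 439. Profit = 405 − 439 = -£34.
That loss of £34 beats the £358 the firm would lose by shutting down; producing recovers £324 of fixed cost.

Profit = -£34 at y = 9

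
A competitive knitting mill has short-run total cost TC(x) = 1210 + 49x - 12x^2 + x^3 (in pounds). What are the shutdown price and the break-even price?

AVC = 49 - 12x + x^2; minimized at x = 6, giving min AVC = £13. That is the shutdown price.
ATC = 1210/x + 49 - 12x + x^2. Setting dATC/dx = −1210/x^2 − 12 + 2x = 0 gives x = 11 (since 2·11^3 − 12·11^2 = 1210).
min ATC = 1210/11 + 49 − 12·11 + 11^2 = £148. That is the break-even price.
For £13 ≤ P < £148 the firm produces at a loss; below £13 it shuts down.

Shutdown price = £13; break-even price = £148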